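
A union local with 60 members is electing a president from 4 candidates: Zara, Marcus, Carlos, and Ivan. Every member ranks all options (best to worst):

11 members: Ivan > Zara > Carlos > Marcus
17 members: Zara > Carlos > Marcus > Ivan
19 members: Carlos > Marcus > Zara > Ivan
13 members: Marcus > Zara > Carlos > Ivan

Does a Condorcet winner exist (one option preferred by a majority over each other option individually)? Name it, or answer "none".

none

Checking pairwise contests:
Marcus beats Zara 32–28.
Carlos beats Marcus 47–13.
Zara beats Carlos 41–19.
Zara beats Ivan 49–11.
Every option loses at least one head-to-head, so there is no Condorcet winner.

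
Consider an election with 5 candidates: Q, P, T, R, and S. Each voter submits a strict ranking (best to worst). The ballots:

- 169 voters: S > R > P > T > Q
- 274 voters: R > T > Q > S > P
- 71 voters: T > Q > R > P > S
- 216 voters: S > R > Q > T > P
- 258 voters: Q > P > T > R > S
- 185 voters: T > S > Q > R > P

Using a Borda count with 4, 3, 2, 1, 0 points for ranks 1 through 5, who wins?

R

Q: 169·0 + 274·2 + 71·3 + 216·2 + 258·4 + 185·2 = 2595
P: 169·2 + 274·0 + 71·1 + 216·0 + 258·3 + 185·0 = 1183
T: 169·1 + 274·3 + 71·4 + 216·1 + 258·2 + 185·4 = 2747
R: 169·3 + 274·4 + 71·2 + 216·3 + 258·1 + 185·1 = 2836
S: 169·4 + 274·1 + 71·0 + 216·4 + 258·0 + 185·3 = 2369
R has the highest Borda score (2836).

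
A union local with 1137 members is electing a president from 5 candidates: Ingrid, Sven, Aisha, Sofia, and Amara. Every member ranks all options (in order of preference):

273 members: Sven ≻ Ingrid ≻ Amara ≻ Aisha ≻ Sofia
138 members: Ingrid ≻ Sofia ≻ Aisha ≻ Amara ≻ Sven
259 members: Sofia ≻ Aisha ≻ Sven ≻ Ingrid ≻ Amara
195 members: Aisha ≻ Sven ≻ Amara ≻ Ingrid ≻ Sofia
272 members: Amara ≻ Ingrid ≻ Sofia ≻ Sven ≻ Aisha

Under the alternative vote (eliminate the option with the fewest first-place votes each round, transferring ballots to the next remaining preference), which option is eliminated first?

Round 1: Ingrid 138, Sven 273, Aisha 195, Sofia 259, Amara 272. Eliminate Ingrid.

Ingrid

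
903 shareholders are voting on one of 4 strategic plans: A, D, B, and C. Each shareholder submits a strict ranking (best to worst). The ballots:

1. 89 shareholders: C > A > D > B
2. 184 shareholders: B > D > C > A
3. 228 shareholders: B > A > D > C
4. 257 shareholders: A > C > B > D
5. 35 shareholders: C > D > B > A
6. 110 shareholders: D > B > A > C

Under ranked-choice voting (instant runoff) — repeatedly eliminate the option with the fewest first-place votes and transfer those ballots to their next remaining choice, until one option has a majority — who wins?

B

Round 1: A 257, D 110, B 412, C 124. Eliminate D.
Round 2: A 257, B 522, C 124. B has a majority.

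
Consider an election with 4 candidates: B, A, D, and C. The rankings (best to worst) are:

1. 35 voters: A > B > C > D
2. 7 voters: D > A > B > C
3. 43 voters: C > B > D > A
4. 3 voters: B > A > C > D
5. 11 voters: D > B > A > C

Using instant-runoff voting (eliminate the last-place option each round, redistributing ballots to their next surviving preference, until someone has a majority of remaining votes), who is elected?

A

Round 1: B 3, A 35, D 18, C 43. Eliminate B.
Round 2: A 38, D 18, C 43. Eliminate D.
Round 3: A 56, C 43. A has a majority.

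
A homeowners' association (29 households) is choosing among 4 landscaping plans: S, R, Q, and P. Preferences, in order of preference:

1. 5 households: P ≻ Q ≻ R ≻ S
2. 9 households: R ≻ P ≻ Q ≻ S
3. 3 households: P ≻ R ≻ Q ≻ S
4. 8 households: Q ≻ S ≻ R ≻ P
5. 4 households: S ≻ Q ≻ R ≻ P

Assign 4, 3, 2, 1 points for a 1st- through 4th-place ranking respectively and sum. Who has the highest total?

S: 5·1 + 9·1 + 3·1 + 8·3 + 4·4 = 57
R: 5·2 + 9·4 + 3·3 + 8·2 + 4·2 = 79
Q: 5·3 + 9·2 + 3·2 + 8·4 + 4·3 = 83
P: 5·4 + 9·3 + 3·4 + 8·1 + 4·1 = 71
Q has the highest Borda score (83).

Q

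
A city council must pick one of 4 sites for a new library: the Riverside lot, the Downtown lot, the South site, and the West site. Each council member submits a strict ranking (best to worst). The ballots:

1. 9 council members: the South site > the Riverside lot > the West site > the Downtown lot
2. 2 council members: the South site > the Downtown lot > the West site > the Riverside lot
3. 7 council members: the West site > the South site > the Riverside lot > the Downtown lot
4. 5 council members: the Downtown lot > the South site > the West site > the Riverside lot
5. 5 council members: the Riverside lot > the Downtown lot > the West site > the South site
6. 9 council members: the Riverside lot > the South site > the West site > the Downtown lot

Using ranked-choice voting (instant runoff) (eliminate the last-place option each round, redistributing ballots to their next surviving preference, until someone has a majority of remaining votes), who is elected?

Round 1: the Riverside lot 14, the Downtown lot 5, the South site 11, the West site 7. Eliminate the Downtown lot.
Round 2: the Riverside lot 14, the South site 16, the West site 7. Eliminate the West site.
Round 3: the Riverside lot 14, the South site 23. The South site has a majority.

the South site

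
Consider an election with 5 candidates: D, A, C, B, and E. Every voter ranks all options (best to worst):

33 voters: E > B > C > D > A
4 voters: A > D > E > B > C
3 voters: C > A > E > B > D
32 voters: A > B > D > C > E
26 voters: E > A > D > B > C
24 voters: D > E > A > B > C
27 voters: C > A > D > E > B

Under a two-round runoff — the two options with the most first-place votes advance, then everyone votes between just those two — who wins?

Round 1 first-place votes: D 24, A 36, C 30, B 0, E 59.
E and A advance.
Runoff: E is preferred to A by 83 voters; A by 66.
E wins the runoff.

E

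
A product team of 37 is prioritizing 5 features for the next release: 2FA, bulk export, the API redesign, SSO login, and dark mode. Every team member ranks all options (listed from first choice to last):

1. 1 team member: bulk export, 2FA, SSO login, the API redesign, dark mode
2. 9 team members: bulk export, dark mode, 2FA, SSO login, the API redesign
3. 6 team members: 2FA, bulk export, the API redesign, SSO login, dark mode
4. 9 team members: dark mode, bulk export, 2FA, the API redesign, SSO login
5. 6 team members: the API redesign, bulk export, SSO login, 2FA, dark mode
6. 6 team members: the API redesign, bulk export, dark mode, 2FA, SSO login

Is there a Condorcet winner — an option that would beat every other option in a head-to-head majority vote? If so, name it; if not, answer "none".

bulk export vs 2FA: 31–6 for bulk export.
bulk export vs the API redesign: 25–12 for bulk export.
bulk export vs SSO login: 37–0 for bulk export.
bulk export vs dark mode: 28–9 for bulk export.
bulk export beats every other option head-to-head.

bulk export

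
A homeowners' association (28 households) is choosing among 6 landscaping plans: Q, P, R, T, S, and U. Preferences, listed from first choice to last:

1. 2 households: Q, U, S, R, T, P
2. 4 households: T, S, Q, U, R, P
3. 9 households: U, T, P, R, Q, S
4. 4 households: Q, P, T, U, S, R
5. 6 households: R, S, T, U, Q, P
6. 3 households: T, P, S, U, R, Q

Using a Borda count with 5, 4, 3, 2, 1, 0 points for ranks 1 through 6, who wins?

T

Q: 2·5 + 4·3 + 9·1 + 4·5 + 6·1 + 3·0 = 57
P: 2·0 + 4·0 + 9·3 + 4·4 + 6·0 + 3·4 = 55
R: 2·2 + 4·1 + 9·2 + 4·0 + 6·5 + 3·1 = 59
T: 2·1 + 4·5 + 9·4 + 4·3 + 6·3 + 3·5 = 103
S: 2·3 + 4·4 + 9·0 + 4·1 + 6·4 + 3·3 = 59
U: 2·4 + 4·2 + 9·5 + 4·2 + 6·2 + 3·2 = 87
T has the highest Borda score (103).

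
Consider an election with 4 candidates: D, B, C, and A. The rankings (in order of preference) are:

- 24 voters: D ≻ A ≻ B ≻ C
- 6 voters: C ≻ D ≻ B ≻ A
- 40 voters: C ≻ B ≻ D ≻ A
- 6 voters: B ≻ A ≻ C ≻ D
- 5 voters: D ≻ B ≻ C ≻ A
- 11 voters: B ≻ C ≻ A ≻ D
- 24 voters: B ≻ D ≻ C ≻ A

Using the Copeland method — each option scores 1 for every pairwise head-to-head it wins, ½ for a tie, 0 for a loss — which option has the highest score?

B

D: beats A; loses to B and C → score 1.
B: beats D, C, and A → score 3.
C: beats D and A; loses to B → score 2.
A: loses to D, B, and C → score 0.
B has the best pairwise record.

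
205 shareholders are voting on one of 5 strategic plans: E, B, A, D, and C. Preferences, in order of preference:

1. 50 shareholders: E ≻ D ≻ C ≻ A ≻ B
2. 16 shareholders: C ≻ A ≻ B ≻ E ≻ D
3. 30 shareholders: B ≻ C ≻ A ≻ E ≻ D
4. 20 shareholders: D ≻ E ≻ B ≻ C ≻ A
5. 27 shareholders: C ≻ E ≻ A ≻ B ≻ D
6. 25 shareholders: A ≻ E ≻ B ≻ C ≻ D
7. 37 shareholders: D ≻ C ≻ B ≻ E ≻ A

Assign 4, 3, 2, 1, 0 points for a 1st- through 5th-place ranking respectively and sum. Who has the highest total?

E: 50·4 + 16·1 + 30·1 + 20·3 + 27·3 + 25·3 + 37·1 = 499
B: 50·0 + 16·2 + 30·4 + 20·2 + 27·1 + 25·2 + 37·2 = 343
A: 50·1 + 16·3 + 30·2 + 20·0 + 27·2 + 25·4 + 37·0 = 312
D: 50·3 + 16·0 + 30·0 + 20·4 + 27·0 + 25·0 + 37·4 = 378
C: 50·2 + 16·4 + 30·3 + 20·1 + 27·4 + 25·1 + 37·3 = 518
C has the highest Borda score (518).

C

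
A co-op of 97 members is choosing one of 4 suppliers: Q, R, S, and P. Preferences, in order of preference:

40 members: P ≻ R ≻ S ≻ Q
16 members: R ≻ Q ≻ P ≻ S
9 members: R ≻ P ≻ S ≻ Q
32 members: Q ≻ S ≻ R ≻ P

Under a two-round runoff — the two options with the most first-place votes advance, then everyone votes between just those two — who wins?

P

Round 1 first-place votes: Q 32, R 25, S 0, P 40.
P and Q advance.
Runoff: P is preferred to Q by 49 voters; Q by 48.
P wins the runoff.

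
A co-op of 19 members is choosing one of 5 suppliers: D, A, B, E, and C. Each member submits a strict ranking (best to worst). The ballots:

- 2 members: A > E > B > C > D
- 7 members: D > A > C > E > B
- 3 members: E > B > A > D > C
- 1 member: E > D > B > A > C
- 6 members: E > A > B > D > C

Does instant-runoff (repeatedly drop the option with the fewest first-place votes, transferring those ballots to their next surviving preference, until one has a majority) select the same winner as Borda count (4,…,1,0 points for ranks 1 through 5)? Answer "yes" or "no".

Instant-runoff — R1 D 7, A 2, B 0, E 10, C 0 (E winner). Winner: E.
Borda — scores: D 40, A 54, B 27, E 53, C 16. Winner: A.
The two methods disagree.

no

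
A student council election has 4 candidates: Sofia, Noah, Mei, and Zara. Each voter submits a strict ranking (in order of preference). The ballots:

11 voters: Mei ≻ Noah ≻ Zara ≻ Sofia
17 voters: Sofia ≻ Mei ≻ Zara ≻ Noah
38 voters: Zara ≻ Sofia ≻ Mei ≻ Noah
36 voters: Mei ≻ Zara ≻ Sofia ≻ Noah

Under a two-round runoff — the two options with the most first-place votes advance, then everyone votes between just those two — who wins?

Round 1 first-place votes: Sofia 17, Noah 0, Mei 47, Zara 38.
Mei and Zara advance.
Runoff: Mei is preferred to Zara by 64 voters; Zara by 38.
Mei wins the runoff.

Mei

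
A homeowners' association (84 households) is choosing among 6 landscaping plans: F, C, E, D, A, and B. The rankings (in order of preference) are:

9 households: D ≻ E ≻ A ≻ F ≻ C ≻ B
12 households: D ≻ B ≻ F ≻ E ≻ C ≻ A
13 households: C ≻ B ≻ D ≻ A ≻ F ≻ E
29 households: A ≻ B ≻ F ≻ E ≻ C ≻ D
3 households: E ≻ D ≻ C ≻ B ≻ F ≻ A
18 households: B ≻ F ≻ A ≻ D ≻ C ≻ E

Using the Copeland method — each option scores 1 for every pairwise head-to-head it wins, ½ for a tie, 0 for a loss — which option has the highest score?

F: beats C, E, and D; loses to A and B → score 3.
C: ties D; loses to F, E, A, and B → score 0.5.
E: beats C; loses to F, D, A, and B → score 1.
D: beats E; ties C; loses to F, A, and B → score 1.5.
A: beats F, C, E, and D; loses to B → score 4.
B: beats F, C, E, D, and A → score 5.
B has the best pairwise record.

B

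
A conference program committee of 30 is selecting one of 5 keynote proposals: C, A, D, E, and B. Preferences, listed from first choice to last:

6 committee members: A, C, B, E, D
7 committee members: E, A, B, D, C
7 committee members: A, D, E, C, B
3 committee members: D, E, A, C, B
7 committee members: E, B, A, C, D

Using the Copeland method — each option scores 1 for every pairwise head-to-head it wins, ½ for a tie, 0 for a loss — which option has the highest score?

C: beats B; loses to A, D, and E → score 1.
A: beats C, D, and B; loses to E → score 3.
D: beats C; loses to A, E, and B → score 1.
E: beats C, A, D, and B → score 4.
B: beats D; loses to C, A, and E → score 1.
E has the best pairwise record.

E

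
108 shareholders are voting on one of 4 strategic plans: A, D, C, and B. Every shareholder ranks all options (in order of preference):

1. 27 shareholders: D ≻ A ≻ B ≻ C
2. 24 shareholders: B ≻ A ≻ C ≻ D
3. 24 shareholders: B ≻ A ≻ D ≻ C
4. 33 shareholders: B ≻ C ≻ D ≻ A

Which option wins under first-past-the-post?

B

First-place votes: A 0, D 27, C 0, B 81.
B has the most first-place votes.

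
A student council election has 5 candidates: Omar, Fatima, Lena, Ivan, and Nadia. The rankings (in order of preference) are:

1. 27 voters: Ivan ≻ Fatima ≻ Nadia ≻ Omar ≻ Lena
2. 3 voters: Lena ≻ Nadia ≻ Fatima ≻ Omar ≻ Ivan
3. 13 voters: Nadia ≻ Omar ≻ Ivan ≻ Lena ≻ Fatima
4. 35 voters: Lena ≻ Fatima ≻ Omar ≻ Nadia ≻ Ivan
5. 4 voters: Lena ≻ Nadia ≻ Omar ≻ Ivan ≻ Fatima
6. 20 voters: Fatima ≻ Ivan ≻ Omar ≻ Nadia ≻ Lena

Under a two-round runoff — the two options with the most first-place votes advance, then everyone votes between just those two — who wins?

Round 1 first-place votes: Omar 0, Fatima 20, Lena 42, Ivan 27, Nadia 13.
Lena and Ivan advance.
Runoff: Lena is preferred to Ivan by 42 voters; Ivan by 60.
Ivan wins the runoff.

Ivan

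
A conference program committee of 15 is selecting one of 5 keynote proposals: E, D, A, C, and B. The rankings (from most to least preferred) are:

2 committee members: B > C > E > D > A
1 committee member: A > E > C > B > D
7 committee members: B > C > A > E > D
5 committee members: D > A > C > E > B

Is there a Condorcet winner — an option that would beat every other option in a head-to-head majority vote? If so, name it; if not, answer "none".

B vs E: 9–6 for B.
B vs D: 10–5 for B.
B vs A: 9–6 for B.
B vs C: 9–6 for B.
B beats every other option head-to-head.

B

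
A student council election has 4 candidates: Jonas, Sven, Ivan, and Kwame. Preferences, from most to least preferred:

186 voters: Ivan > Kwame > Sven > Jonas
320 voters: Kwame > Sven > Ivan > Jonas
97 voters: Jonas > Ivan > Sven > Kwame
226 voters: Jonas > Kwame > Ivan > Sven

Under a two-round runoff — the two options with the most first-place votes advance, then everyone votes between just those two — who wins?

Round 1 first-place votes: Jonas 323, Sven 0, Ivan 186, Kwame 320.
Jonas and Kwame advance.
Runoff: Jonas is preferred to Kwame by 323 voters; Kwame by 506.
Kwame wins the runoff.

Kwame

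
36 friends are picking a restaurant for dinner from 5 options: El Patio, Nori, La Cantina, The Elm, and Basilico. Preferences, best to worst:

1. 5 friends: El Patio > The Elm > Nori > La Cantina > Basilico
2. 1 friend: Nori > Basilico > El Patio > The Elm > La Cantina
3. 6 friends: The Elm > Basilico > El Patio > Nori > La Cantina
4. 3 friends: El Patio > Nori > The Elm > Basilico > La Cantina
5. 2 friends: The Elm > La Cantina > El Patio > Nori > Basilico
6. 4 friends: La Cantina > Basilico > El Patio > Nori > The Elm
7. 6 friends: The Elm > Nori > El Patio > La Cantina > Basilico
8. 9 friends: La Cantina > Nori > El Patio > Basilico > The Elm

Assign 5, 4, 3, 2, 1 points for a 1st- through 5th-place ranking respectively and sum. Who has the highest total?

El Patio

El Patio: 5·5 + 1·3 + 6·3 + 3·5 + 2·3 + 4·3 + 6·3 + 9·3 = 124
Nori: 5·3 + 1·5 + 6·2 + 3·4 + 2·2 + 4·2 + 6·4 + 9·4 = 116
La Cantina: 5·2 + 1·1 + 6·1 + 3·1 + 2·4 + 4·5 + 6·2 + 9·5 = 105
The Elm: 5·4 + 1·2 + 6·5 + 3·3 + 2·5 + 4·1 + 6·5 + 9·1 = 114
Basilico: 5·1 + 1·4 + 6·4 + 3·2 + 2·1 + 4·4 + 6·1 + 9·2 = 81
El Patio has the highest Borda score (124).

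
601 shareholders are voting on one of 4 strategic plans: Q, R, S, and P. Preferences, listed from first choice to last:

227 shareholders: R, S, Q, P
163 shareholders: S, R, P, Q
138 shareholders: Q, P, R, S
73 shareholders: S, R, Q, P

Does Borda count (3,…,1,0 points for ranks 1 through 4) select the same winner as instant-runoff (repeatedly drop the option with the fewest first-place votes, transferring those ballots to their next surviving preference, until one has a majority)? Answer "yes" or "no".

Borda — scores: Q 714, R 1291, S 1162, P 439. Winner: R.
Instant-runoff — R1 Q 138, R 227, S 236, P 0 (P out); R2 Q 138, R 227, S 236 (Q out); R3 R 365, S 236 (R winner). Winner: R.
The two methods agree.

yes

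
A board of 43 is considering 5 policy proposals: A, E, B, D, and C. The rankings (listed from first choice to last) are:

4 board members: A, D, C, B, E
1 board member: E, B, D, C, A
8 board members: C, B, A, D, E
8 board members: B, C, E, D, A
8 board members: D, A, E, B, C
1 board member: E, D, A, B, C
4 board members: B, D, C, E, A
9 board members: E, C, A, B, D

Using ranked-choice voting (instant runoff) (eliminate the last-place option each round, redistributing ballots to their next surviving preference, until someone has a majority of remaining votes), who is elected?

Round 1: A 4, E 11, B 12, D 8, C 8. Eliminate A.
Round 2: E 11, B 12, D 12, C 8. Eliminate C.
Round 3: E 11, B 20, D 12. Eliminate E.
Round 4: B 30, D 13. B has a majority.

B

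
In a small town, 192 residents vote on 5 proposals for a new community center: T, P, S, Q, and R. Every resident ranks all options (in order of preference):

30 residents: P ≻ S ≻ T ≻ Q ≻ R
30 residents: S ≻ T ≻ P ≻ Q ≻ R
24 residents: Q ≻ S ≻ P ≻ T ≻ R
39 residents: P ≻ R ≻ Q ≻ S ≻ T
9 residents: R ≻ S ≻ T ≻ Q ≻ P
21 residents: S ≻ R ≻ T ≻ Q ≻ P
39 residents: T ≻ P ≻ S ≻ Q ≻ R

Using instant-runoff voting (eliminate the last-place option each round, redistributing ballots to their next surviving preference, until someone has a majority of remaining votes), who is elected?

Round 1: T 39, P 69, S 51, Q 24, R 9. Eliminate R.
Round 2: T 39, P 69, S 60, Q 24. Eliminate Q.
Round 3: T 39, P 69, S 84. Eliminate T.
Round 4: P 108, S 84. P has a majority.

P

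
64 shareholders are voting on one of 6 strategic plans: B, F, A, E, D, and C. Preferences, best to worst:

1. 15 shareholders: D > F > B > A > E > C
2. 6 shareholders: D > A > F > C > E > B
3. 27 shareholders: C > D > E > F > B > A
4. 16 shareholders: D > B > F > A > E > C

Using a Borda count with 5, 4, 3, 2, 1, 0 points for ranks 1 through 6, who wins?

B: 15·3 + 6·0 + 27·1 + 16·4 = 136
F: 15·4 + 6·3 + 27·2 + 16·3 = 180
A: 15·2 + 6·4 + 27·0 + 16·2 = 86
E: 15·1 + 6·1 + 27·3 + 16·1 = 118
D: 15·5 + 6·5 + 27·4 + 16·5 = 293
C: 15·0 + 6·2 + 27·5 + 16·0 = 147
D has the highest Borda score (293).

D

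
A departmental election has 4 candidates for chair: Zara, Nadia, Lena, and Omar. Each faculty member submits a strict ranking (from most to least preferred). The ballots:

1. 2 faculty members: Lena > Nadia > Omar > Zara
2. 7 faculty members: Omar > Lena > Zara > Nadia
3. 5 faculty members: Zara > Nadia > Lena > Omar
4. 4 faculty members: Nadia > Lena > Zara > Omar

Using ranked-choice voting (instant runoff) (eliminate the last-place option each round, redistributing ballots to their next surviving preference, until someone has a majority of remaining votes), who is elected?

Nadia

Round 1: Zara 5, Nadia 4, Lena 2, Omar 7. Eliminate Lena.
Round 2: Zara 5, Nadia 6, Omar 7. Eliminate Zara.
Round 3: Nadia 11, Omar 7. Nadia has a majority.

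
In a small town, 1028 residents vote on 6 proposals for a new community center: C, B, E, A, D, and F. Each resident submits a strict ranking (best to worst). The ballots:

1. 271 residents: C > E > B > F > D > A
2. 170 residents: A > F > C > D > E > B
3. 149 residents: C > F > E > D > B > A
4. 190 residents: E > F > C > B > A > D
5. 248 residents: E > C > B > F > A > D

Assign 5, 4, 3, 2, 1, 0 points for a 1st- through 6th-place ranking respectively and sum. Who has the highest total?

C

C: 271·5 + 170·3 + 149·5 + 190·3 + 248·4 = 4172
B: 271·3 + 170·0 + 149·1 + 190·2 + 248·3 = 2086
E: 271·4 + 170·1 + 149·3 + 190·5 + 248·5 = 3891
A: 271·0 + 170·5 + 149·0 + 190·1 + 248·1 = 1288
D: 271·1 + 170·2 + 149·2 + 190·0 + 248·0 = 909
F: 271·2 + 170·4 + 149·4 + 190·4 + 248·2 = 3074
C has the highest Borda score (4172).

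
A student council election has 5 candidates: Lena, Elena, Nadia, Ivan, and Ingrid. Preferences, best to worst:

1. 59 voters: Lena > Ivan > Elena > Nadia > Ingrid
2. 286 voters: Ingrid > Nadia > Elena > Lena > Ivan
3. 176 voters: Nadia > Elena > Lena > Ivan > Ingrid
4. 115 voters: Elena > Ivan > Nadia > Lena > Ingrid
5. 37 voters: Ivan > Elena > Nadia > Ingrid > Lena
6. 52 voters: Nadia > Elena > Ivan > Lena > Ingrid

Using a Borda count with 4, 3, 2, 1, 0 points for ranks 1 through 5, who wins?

Lena: 59·4 + 286·1 + 176·2 + 115·1 + 37·0 + 52·1 = 1041
Elena: 59·2 + 286·2 + 176·3 + 115·4 + 37·3 + 52·3 = 1945
Nadia: 59·1 + 286·3 + 176·4 + 115·2 + 37·2 + 52·4 = 2133
Ivan: 59·3 + 286·0 + 176·1 + 115·3 + 37·4 + 52·2 = 950
Ingrid: 59·0 + 286·4 + 176·0 + 115·0 + 37·1 + 52·0 = 1181
Nadia has the highest Borda score (2133).

Nadia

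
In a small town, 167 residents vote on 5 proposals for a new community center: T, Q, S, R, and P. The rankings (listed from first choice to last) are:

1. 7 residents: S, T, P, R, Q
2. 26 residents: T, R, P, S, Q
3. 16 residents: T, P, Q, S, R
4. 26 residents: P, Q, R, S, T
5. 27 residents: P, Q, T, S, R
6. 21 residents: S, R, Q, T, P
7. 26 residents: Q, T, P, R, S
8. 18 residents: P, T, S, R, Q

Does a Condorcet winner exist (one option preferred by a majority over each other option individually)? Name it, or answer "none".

Checking pairwise contests:
Q beats T 100–67.
P beats Q 120–47.
T beats S 113–54.
T beats R 120–47.
T beats P 96–71.
Every option loses at least one head-to-head, so there is no Condorcet winner.

none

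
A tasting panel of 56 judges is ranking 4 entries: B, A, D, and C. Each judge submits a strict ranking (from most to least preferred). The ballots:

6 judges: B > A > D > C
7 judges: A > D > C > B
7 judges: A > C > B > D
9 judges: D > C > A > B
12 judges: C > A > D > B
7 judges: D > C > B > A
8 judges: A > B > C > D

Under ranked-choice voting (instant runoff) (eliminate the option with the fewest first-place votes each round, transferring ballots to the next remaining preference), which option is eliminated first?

Round 1: B 6, A 22, D 16, C 12. Eliminate B.

B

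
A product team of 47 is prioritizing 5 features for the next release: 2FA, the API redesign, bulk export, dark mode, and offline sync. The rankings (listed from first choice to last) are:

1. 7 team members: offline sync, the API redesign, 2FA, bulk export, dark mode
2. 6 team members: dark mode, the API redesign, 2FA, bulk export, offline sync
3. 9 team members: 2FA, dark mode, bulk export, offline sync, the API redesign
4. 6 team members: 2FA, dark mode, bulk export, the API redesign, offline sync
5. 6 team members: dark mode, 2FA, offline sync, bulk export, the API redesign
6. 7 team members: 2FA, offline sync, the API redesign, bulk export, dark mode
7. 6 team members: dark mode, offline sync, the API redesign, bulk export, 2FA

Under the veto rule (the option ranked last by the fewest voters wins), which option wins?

bulk export

Last-place votes: 2FA 6, the API redesign 15, bulk export 0, dark mode 14, offline sync 12.
bulk export is ranked last by the fewest voters, so bulk export wins.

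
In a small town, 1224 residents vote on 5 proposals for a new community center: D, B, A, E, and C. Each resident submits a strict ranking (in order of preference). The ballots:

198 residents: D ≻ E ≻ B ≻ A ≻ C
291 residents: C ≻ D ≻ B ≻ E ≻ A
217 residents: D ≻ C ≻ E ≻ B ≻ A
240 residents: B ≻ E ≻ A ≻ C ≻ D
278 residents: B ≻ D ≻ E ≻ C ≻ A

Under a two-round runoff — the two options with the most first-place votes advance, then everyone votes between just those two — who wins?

D

Round 1 first-place votes: D 415, B 518, A 0, E 0, C 291.
B and D advance.
Runoff: B is preferred to D by 518 voters; D by 706.
D wins the runoff.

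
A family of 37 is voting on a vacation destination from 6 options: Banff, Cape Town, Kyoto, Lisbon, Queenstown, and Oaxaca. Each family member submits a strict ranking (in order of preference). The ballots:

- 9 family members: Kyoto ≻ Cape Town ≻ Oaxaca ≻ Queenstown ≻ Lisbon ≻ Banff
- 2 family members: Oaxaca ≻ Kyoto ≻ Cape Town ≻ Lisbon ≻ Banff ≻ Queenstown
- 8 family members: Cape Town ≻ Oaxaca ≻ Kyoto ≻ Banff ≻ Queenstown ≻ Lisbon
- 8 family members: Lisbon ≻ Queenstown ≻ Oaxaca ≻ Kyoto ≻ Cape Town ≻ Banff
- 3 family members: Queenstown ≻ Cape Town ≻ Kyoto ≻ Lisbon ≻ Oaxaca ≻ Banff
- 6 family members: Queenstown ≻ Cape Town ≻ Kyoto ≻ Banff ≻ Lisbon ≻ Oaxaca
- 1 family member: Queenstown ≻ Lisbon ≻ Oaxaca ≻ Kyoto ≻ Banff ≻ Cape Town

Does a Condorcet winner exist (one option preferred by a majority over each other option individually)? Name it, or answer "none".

none

Checking pairwise contests:
Cape Town beats Banff 36–1.
Kyoto beats Cape Town 20–17.
Oaxaca beats Kyoto 19–18.
Cape Town beats Lisbon 28–9.
Cape Town beats Queenstown 19–18.
Cape Town beats Oaxaca 26–11.
Every option loses at least one head-to-head, so there is no Condorcet winner.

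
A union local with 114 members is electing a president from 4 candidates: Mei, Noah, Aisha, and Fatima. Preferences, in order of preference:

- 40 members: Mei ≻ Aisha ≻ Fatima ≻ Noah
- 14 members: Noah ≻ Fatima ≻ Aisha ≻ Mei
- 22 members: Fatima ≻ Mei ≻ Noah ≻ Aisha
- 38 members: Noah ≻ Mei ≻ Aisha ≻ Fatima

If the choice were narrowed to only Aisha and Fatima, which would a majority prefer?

Aisha

Voters preferring Aisha to Fatima: 78; preferring Fatima to Aisha: 36.
Aisha wins the head-to-head.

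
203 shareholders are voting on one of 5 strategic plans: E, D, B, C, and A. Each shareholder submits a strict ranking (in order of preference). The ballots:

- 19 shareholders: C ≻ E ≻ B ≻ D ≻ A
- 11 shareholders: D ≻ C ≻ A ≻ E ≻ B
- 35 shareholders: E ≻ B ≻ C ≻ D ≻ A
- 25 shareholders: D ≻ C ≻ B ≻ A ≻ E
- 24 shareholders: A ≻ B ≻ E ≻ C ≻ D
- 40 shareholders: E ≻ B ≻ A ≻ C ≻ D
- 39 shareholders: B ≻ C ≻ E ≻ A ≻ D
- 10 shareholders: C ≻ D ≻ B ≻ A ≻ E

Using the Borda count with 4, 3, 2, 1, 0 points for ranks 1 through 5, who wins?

B

E: 19·3 + 11·1 + 35·4 + 25·0 + 24·2 + 40·4 + 39·2 + 10·0 = 494
D: 19·1 + 11·4 + 35·1 + 25·4 + 24·0 + 40·0 + 39·0 + 10·3 = 228
B: 19·2 + 11·0 + 35·3 + 25·2 + 24·3 + 40·3 + 39·4 + 10·2 = 561
C: 19·4 + 11·3 + 35·2 + 25·3 + 24·1 + 40·1 + 39·3 + 10·4 = 475
A: 19·0 + 11·2 + 35·0 + 25·1 + 24·4 + 40·2 + 39·1 + 10·1 = 272
B has the highest Borda score (561).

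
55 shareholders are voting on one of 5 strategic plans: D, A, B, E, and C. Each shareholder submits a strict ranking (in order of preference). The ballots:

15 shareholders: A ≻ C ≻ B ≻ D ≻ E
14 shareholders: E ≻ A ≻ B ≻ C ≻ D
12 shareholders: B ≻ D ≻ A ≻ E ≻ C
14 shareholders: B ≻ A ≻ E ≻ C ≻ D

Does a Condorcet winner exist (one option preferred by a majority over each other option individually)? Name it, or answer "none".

A vs D: 43–12 for A.
A vs B: 29–26 for A.
A vs E: 41–14 for A.
A vs C: 55–0 for A.
A beats every other option head-to-head.

A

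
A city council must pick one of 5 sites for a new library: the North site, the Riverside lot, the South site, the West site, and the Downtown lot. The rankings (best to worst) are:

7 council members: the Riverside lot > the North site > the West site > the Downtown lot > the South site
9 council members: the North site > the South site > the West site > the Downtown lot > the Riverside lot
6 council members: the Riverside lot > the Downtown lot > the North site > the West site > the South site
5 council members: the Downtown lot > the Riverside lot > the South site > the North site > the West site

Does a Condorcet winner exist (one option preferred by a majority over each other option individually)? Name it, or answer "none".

Checking pairwise contests:
the Riverside lot beats the North site 18–9.
the Downtown lot beats the Riverside lot 14–13.
the North site beats the South site 22–5.
the North site beats the West site 27–0.
the North site beats the Downtown lot 16–11.
Every option loses at least one head-to-head, so there is no Condorcet winner.

none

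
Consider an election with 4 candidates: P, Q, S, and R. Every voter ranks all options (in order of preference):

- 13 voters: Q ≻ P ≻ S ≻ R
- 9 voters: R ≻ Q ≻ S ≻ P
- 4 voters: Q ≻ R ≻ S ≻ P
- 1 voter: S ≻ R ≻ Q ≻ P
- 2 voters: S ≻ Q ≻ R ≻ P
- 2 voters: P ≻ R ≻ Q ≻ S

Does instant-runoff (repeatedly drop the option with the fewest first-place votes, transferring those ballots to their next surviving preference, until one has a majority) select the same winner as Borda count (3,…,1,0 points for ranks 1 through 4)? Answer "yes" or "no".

yes

Instant-runoff — R1 P 2, Q 17, S 3, R 9 (Q winner). Winner: Q.
Borda — scores: P 32, Q 76, S 35, R 43. Winner: Q.
The two methods agree.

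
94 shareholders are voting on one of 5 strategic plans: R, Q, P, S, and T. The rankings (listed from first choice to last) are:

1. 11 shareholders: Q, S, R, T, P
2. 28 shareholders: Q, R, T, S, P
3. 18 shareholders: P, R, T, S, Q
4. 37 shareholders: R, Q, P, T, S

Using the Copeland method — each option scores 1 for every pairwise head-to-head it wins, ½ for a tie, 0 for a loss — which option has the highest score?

R: beats Q, P, S, and T → score 4.
Q: beats P, S, and T; loses to R → score 3.
P: beats S and T; loses to R and Q → score 2.
S: loses to R, Q, P, and T → score 0.
T: beats S; loses to R, Q, and P → score 1.
R has the best pairwise record.

R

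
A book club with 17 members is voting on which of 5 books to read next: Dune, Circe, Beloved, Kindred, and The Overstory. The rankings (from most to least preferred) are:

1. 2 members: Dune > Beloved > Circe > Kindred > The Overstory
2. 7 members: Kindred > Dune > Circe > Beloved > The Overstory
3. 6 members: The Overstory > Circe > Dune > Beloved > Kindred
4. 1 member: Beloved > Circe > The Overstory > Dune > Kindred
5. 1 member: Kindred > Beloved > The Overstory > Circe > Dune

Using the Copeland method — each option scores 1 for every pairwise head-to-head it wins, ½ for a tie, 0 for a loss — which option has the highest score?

Dune

Dune: beats Circe, Beloved, Kindred, and The Overstory → score 4.
Circe: beats Beloved, Kindred, and The Overstory; loses to Dune → score 3.
Beloved: beats Kindred and The Overstory; loses to Dune and Circe → score 2.
Kindred: beats The Overstory; loses to Dune, Circe, and Beloved → score 1.
The Overstory: loses to Dune, Circe, Beloved, and Kindred → score 0.
Dune has the best pairwise record.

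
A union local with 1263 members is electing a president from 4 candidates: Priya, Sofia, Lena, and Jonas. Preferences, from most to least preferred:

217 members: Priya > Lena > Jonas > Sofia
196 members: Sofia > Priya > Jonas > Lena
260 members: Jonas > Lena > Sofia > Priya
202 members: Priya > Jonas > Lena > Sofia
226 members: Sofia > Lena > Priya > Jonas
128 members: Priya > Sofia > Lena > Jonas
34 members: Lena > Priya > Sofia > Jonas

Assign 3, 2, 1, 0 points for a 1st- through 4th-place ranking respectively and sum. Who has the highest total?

Priya

Priya: 217·3 + 196·2 + 260·0 + 202·3 + 226·1 + 128·3 + 34·2 = 2327
Sofia: 217·0 + 196·3 + 260·1 + 202·0 + 226·3 + 128·2 + 34·1 = 1816
Lena: 217·2 + 196·0 + 260·2 + 202·1 + 226·2 + 128·1 + 34·3 = 1838
Jonas: 217·1 + 196·1 + 260·3 + 202·2 + 226·0 + 128·0 + 34·0 = 1597
Priya has the highest Borda score (2327).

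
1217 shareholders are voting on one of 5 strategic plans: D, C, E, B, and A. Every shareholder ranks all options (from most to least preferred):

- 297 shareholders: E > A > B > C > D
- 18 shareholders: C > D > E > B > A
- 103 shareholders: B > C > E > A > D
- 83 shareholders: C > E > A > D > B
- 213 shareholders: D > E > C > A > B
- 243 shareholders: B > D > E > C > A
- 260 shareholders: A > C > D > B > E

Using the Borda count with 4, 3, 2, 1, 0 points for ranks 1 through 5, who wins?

D: 297·0 + 18·3 + 103·0 + 83·1 + 213·4 + 243·3 + 260·2 = 2238
C: 297·1 + 18·4 + 103·3 + 83·4 + 213·2 + 243·1 + 260·3 = 2459
E: 297·4 + 18·2 + 103·2 + 83·3 + 213·3 + 243·2 + 260·0 = 2804
B: 297·2 + 18·1 + 103·4 + 83·0 + 213·0 + 243·4 + 260·1 = 2256
A: 297·3 + 18·0 + 103·1 + 83·2 + 213·1 + 243·0 + 260·4 = 2413
E has the highest Borda score (2804).

E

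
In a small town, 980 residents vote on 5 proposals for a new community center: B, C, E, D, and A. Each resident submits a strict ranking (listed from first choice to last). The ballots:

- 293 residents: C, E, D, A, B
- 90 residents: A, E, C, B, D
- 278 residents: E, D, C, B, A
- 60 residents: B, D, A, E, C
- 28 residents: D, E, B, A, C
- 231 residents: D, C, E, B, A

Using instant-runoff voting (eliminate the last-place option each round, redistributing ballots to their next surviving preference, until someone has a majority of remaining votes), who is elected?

Round 1: B 60, C 293, E 278, D 259, A 90. Eliminate B.
Round 2: C 293, E 278, D 319, A 90. Eliminate A.
Round 3: C 293, E 368, D 319. Eliminate C.
Round 4: E 661, D 319. E has a majority.

E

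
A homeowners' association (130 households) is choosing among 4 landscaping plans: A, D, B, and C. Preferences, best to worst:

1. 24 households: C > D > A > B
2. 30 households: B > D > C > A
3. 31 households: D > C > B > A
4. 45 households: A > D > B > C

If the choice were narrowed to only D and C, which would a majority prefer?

D

Voters preferring D to C: 106; preferring C to D: 24.
D wins the head-to-head.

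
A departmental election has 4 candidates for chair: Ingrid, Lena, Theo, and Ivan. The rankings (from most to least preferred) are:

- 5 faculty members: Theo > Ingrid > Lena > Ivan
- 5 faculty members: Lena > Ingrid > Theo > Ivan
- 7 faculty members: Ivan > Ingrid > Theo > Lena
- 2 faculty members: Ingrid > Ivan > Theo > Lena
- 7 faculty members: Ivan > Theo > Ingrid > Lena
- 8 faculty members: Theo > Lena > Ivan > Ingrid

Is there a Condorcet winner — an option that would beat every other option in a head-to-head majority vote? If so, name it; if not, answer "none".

Theo vs Ingrid: 20–14 for Theo.
Theo vs Lena: 29–5 for Theo.
Theo vs Ivan: 18–16 for Theo.
Theo beats every other option head-to-head.

Theo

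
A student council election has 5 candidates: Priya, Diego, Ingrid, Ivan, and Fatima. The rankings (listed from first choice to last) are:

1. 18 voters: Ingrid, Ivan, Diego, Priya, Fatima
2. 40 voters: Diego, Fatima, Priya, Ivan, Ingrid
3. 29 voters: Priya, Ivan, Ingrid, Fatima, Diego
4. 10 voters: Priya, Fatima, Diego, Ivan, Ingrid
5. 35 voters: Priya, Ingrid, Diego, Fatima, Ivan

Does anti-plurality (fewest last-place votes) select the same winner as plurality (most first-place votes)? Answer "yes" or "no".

Anti-plurality — last-place votes: Priya 0, Diego 29, Ingrid 50, Ivan 35, Fatima 18. Winner: Priya.
Plurality — first-place votes: Priya 74, Diego 40, Ingrid 18, Ivan 0, Fatima 0. Winner: Priya.
The two methods agree.

yes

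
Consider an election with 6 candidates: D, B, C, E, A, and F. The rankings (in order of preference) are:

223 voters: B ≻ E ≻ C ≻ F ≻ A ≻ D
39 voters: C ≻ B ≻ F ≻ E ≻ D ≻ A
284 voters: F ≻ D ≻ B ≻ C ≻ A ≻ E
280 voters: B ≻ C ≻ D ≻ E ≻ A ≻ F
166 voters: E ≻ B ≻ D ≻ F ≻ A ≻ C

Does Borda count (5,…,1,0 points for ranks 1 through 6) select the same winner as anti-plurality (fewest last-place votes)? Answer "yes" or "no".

yes

Borda — scores: D 2513, B 4187, C 2552, E 2360, A 953, F 2315. Winner: B.
Anti-plurality — last-place votes: D 223, B 0, C 166, E 284, A 39, F 280. Winner: B.
The two methods agree.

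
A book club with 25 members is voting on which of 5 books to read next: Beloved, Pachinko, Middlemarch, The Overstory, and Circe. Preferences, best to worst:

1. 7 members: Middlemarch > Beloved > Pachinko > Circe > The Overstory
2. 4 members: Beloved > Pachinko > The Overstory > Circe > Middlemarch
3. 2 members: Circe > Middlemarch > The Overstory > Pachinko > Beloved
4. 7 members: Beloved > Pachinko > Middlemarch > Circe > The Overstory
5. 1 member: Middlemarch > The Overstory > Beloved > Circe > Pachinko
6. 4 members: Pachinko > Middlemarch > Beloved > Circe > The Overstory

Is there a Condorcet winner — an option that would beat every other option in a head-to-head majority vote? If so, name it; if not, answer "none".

none

Checking pairwise contests:
Middlemarch beats Beloved 14–11.
Beloved beats Pachinko 19–6.
Pachinko beats Middlemarch 15–10.
Beloved beats The Overstory 22–3.
Beloved beats Circe 23–2.
Every option loses at least one head-to-head, so there is no Condorcet winner.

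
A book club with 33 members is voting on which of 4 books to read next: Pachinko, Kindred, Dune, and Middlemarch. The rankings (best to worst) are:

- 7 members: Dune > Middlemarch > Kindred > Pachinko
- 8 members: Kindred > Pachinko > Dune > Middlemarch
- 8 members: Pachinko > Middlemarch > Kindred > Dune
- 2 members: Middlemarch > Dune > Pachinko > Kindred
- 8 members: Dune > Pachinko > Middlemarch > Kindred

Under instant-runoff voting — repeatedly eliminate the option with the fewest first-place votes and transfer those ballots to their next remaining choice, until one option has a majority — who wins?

Dune

Round 1: Pachinko 8, Kindred 8, Dune 15, Middlemarch 2. Eliminate Middlemarch.
Round 2: Pachinko 8, Kindred 8, Dune 17. Dune has a majority.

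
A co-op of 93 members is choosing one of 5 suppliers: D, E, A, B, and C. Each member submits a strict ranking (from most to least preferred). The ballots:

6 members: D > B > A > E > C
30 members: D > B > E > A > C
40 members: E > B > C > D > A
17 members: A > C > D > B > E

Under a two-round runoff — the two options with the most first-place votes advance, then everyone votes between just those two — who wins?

Round 1 first-place votes: D 36, E 40, A 17, B 0, C 0.
E and D advance.
Runoff: E is preferred to D by 40 voters; D by 53.
D wins the runoff.

D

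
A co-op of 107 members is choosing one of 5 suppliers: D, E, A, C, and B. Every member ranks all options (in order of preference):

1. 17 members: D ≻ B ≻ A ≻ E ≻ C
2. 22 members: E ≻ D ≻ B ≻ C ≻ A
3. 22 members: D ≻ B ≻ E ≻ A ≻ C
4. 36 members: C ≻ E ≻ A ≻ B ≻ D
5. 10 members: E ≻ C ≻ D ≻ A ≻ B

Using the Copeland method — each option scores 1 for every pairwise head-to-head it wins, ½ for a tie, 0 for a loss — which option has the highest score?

E

D: beats A, C, and B; loses to E → score 3.
E: beats D, A, C, and B → score 4.
A: loses to D, E, C, and B → score 0.
C: beats A; loses to D, E, and B → score 1.
B: beats A and C; loses to D and E → score 2.
E has the best pairwise record.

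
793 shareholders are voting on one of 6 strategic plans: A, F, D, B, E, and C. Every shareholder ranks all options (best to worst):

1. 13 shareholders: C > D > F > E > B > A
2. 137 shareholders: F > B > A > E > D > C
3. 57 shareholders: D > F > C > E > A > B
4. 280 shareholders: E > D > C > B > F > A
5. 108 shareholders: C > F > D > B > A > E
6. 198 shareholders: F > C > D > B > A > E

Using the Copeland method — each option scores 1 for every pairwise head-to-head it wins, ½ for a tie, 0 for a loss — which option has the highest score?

A: beats E; loses to F, D, B, and C → score 1.
F: beats A, D, B, and E; loses to C → score 4.
D: beats A, B, and C; loses to F and E → score 3.
B: beats A and E; loses to F, D, and C → score 2.
E: beats D and C; loses to A, F, and B → score 2.
C: beats A, F, and B; loses to D and E → score 3.
F has the best pairwise record.

F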